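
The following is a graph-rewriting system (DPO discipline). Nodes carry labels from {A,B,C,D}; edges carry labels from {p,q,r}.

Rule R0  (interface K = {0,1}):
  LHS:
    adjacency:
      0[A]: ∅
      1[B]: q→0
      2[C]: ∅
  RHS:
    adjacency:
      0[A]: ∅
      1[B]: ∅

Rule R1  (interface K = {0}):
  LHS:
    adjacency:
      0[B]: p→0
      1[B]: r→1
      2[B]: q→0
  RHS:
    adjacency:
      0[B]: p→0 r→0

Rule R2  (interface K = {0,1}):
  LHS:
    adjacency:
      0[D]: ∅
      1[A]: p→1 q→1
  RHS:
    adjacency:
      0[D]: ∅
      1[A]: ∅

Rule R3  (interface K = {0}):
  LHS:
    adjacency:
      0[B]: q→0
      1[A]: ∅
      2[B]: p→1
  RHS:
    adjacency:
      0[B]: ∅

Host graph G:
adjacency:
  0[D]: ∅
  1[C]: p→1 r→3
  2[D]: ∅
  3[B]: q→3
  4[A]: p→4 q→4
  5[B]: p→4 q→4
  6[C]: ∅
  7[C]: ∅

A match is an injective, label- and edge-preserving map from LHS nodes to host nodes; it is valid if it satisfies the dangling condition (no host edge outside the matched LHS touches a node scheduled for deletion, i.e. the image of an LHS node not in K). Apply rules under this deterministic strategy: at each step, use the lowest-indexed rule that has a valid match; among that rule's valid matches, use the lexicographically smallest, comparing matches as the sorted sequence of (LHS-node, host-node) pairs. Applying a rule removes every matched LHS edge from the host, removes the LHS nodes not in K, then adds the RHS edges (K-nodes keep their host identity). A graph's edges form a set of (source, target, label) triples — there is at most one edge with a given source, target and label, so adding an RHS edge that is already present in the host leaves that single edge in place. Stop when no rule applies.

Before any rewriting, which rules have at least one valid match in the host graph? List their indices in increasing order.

R0: 2 valid matches — {0↦4, 1↦5, 2↦6}, {0↦4, 1↦5, 2↦7}
R1: no valid match — LHS pattern not found
R2: 2 valid matches — {0↦0, 1↦4}, {0↦2, 1↦4}
R3: no valid match — 1 raw match, all fail dangling condition

Answer: [R0,R2]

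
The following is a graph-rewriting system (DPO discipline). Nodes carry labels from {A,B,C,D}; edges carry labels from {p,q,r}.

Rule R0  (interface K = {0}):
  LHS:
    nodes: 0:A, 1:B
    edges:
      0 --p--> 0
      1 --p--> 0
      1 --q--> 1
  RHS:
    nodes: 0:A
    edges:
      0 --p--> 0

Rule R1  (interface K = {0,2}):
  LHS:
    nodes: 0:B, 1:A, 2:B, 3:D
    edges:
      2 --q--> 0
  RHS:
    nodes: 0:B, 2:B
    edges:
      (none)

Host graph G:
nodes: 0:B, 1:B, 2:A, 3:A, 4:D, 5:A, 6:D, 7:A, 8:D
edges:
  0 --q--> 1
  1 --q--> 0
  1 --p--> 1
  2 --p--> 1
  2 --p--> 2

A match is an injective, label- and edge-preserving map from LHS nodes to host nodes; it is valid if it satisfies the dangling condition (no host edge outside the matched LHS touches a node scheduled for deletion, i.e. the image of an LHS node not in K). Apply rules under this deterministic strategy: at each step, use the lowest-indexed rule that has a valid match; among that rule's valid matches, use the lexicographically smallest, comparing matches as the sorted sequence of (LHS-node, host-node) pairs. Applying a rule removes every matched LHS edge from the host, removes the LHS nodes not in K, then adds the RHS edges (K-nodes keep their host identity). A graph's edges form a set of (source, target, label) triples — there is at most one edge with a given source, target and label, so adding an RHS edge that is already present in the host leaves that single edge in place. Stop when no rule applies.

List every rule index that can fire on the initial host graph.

Answer: [R1]

Rewrite trace:
R0: no valid match — LHS pattern not found
R1: 18 valid matches — {0↦0, 1↦3, 2↦1, 3↦4}, {0↦0, 1↦3, 2↦1, 3↦6}, {0↦0, 1↦3, 2↦1, 3↦8} (+15 more)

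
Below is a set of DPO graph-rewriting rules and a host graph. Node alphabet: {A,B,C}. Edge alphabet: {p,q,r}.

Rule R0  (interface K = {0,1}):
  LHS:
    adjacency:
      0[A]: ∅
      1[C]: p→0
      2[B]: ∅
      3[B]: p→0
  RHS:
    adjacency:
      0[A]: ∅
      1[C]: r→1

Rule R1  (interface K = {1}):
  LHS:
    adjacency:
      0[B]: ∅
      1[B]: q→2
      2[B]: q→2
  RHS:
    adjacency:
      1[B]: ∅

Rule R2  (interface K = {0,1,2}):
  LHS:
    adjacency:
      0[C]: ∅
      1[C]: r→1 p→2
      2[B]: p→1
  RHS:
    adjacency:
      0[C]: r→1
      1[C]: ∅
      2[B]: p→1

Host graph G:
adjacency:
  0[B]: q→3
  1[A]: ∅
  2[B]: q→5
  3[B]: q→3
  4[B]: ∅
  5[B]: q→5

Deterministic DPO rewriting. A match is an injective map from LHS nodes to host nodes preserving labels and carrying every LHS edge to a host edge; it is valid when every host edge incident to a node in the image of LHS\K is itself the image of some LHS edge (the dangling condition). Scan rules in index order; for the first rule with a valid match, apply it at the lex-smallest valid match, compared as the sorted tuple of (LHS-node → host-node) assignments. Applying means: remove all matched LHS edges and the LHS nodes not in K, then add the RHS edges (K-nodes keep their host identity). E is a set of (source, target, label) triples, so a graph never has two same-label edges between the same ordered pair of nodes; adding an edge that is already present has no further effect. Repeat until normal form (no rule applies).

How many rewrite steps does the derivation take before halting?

[0] host  ⇒  6 nodes, 4 edges  {0-q->3 2-q->5 3-q->3 5-q->5}
[1] R1 @ {0↦4, 1↦0, 2↦3}  ⇒  4 nodes, 2 edges  {2-q->5 5-q->5}
[2] R1 @ {0↦0, 1↦2, 2↦5}  ⇒  2 nodes, 0 edges  {∅}
final graph: no rule applies after step 2

Answer: 2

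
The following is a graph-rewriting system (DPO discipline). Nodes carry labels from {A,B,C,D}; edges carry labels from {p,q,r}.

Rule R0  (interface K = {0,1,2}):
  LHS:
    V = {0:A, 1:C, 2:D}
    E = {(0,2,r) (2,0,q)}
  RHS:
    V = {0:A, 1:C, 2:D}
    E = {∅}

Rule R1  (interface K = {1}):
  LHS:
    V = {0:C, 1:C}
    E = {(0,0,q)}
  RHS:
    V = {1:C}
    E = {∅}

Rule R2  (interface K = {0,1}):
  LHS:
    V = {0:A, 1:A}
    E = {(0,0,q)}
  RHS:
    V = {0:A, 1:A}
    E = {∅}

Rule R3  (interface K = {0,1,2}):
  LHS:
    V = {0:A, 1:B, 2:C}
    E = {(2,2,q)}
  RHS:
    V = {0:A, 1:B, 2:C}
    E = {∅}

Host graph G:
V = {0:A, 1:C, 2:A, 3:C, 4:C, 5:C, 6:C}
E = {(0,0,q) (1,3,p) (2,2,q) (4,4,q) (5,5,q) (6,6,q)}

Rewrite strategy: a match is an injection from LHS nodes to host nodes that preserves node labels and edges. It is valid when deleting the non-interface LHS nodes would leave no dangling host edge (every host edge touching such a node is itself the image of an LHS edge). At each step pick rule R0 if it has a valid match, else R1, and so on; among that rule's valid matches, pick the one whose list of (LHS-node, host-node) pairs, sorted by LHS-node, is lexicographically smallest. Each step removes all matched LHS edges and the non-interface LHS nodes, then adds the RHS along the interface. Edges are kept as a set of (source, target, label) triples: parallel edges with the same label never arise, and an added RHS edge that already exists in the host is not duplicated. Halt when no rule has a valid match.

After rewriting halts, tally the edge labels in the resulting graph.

Answer: p:1

Rewrite trace:
initial: |V|=7 |E|=6  E = 0-q->0 1-p->3 2-q->2 4-q->4 5-q->5 6-q->6
step 1: apply R1 at {0↦4, 1↦1}  → |V|=6 |E|=5  E = 0-q->0 1-p->3 2-q->2 5-q->5 6-q->6
step 2: apply R1 at {0↦5, 1↦1}  → |V|=5 |E|=4  E = 0-q->0 1-p->3 2-q->2 6-q->6
step 3: apply R1 at {0↦6, 1↦1}  → |V|=4 |E|=3  E = 0-q->0 1-p->3 2-q->2
step 4: apply R2 at {0↦0, 1↦2}  → |V|=4 |E|=2  E = 1-p->3 2-q->2
step 5: apply R2 at {0↦2, 1↦0}  → |V|=4 |E|=1  E = 1-p->3
halt: no rule applies after step 5
NF edges: [(1, 3, 'p')]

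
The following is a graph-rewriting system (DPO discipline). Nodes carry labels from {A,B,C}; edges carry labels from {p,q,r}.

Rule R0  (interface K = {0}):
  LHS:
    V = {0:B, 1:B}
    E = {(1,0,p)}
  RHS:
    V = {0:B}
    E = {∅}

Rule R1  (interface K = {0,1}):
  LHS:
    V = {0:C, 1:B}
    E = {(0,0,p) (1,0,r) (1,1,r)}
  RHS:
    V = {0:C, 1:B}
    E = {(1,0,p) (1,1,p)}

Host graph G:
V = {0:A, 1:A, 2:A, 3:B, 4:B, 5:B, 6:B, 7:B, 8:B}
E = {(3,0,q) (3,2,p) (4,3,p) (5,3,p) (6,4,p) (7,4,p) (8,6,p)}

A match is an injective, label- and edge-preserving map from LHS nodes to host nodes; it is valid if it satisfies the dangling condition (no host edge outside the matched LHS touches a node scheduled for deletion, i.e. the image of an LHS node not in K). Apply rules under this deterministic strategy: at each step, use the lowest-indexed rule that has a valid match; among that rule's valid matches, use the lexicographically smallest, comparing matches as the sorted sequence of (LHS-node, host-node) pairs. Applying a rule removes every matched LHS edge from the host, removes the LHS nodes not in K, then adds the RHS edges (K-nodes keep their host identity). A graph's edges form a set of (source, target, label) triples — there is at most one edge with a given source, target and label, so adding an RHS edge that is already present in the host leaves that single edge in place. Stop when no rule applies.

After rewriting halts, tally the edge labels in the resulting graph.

initial: |V|=9 |E|=7  E = 3-q->0 3-p->2 4-p->3 5-p->3 6-p->4 7-p->4 8-p->6
step 1: apply R0 at {0↦3, 1↦5}  → |V|=8 |E|=6  E = 3-q->0 3-p->2 4-p->3 6-p->4 7-p->4 8-p->6
step 2: apply R0 at {0↦4, 1↦7}  → |V|=7 |E|=5  E = 3-q->0 3-p->2 4-p->3 6-p->4 8-p->6
step 3: apply R0 at {0↦6, 1↦8}  → |V|=6 |E|=4  E = 3-q->0 3-p->2 4-p->3 6-p->4
step 4: apply R0 at {0↦4, 1↦6}  → |V|=5 |E|=3  E = 3-q->0 3-p->2 4-p->3
step 5: apply R0 at {0↦3, 1↦4}  → |V|=4 |E|=2  E = 3-q->0 3-p->2
final graph: no rule applies after step 5
NF edges: [(3, 0, 'q'), (3, 2, 'p')]

Answer: p:1 q:1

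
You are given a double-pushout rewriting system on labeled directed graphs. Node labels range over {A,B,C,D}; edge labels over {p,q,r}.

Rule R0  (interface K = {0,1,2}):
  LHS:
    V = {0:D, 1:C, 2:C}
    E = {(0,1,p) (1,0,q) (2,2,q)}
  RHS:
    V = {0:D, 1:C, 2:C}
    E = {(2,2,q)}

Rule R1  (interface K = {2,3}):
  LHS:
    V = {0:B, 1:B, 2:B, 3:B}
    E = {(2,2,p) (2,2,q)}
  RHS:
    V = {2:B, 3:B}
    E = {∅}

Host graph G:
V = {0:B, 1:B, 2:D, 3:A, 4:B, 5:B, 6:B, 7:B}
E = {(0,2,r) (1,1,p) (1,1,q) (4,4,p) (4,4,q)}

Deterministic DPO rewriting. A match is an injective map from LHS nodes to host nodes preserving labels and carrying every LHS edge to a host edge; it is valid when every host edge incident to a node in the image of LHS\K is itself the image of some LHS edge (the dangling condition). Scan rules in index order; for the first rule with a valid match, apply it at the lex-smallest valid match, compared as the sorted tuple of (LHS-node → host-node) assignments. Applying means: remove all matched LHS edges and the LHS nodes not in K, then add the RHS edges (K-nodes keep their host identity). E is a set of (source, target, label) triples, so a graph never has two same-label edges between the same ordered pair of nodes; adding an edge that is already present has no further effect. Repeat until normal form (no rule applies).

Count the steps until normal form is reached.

Answer: 2

Rewrite trace:
start.  V:8 E:5  edges: 0-r->2 1-p->1 1-q->1 4-p->4 4-q->4
1. fire R1 via {0↦5, 1↦6, 2↦1, 3↦0}  →  V:6 E:3  edges: 0-r->2 4-p->4 4-q->4
2. fire R1 via {0↦1, 1↦7, 2↦4, 3↦0}  →  V:4 E:1  edges: 0-r->2
normal form: no rule applies after step 2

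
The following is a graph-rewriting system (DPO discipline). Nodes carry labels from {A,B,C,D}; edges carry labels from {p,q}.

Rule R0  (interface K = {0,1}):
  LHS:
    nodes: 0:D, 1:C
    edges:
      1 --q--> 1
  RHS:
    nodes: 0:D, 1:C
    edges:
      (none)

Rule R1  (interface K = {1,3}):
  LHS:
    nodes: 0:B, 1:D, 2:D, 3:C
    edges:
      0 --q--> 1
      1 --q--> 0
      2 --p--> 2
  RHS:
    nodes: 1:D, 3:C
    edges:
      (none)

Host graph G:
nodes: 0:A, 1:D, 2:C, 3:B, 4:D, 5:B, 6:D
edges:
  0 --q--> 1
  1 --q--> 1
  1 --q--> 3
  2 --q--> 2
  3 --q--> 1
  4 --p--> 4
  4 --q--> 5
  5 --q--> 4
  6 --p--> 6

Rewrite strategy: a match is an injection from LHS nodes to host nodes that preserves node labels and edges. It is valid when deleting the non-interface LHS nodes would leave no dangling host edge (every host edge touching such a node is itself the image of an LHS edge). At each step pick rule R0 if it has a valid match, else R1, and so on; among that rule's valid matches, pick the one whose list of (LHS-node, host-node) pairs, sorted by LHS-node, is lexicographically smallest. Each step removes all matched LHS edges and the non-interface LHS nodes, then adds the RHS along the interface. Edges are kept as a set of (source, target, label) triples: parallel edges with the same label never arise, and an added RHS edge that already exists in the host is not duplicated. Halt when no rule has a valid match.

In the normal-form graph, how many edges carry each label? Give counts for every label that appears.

start.  V:7 E:9  edges: 0-q->1 1-q->1 1-q->3 2-q->2 3-q->1 4-p->4 4-q->5 5-q->4 6-p->6
1. fire R0 via {0↦1, 1↦2}  →  V:7 E:8  edges: 0-q->1 1-q->1 1-q->3 3-q->1 4-p->4 4-q->5 5-q->4 6-p->6
2. fire R1 via {0↦3, 1↦1, 2↦6, 3↦2}  →  V:5 E:5  edges: 0-q->1 1-q->1 4-p->4 4-q->5 5-q->4
final graph: no rule applies after step 2
NF edges: [(0, 1, 'q'), (1, 1, 'q'), (4, 4, 'p'), (4, 5, 'q'), (5, 4, 'q')]

Answer: p:1 q:4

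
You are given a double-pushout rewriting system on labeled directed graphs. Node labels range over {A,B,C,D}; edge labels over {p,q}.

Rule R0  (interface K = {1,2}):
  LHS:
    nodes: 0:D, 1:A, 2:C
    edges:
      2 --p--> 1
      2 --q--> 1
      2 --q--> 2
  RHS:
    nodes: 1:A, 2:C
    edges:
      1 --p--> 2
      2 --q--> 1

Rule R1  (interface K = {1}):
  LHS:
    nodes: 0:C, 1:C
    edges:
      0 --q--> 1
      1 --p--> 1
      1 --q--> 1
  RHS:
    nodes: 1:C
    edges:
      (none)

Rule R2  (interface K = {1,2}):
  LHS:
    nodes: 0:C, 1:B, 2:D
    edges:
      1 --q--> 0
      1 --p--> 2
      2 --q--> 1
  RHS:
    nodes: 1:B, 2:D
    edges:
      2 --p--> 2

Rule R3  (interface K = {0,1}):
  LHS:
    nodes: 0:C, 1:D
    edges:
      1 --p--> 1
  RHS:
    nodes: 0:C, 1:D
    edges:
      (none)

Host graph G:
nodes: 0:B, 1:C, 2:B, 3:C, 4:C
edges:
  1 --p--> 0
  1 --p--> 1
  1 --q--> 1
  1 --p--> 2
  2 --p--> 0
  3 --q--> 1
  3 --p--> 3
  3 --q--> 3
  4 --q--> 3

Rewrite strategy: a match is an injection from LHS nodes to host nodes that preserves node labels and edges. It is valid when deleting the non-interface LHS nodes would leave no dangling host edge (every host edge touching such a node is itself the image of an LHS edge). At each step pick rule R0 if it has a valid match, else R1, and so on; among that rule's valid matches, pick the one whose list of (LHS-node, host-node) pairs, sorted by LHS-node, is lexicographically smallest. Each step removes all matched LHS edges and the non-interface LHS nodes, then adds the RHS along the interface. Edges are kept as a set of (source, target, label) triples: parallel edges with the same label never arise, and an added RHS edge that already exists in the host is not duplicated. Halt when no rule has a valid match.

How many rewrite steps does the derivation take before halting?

Answer: 2

Steps:
initial: |V|=5 |E|=9  E = 1-p->0 1-p->1 1-q->1 1-p->2 2-p->0 3-q->1 3-p->3 3-q->3 4-q->3
step 1: apply R1 at {0↦4, 1↦3}  → |V|=4 |E|=6  E = 1-p->0 1-p->1 1-q->1 1-p->2 2-p->0 3-q->1
step 2: apply R1 at {0↦3, 1↦1}  → |V|=3 |E|=3  E = 1-p->0 1-p->2 2-p->0
halt: no rule applies after step 2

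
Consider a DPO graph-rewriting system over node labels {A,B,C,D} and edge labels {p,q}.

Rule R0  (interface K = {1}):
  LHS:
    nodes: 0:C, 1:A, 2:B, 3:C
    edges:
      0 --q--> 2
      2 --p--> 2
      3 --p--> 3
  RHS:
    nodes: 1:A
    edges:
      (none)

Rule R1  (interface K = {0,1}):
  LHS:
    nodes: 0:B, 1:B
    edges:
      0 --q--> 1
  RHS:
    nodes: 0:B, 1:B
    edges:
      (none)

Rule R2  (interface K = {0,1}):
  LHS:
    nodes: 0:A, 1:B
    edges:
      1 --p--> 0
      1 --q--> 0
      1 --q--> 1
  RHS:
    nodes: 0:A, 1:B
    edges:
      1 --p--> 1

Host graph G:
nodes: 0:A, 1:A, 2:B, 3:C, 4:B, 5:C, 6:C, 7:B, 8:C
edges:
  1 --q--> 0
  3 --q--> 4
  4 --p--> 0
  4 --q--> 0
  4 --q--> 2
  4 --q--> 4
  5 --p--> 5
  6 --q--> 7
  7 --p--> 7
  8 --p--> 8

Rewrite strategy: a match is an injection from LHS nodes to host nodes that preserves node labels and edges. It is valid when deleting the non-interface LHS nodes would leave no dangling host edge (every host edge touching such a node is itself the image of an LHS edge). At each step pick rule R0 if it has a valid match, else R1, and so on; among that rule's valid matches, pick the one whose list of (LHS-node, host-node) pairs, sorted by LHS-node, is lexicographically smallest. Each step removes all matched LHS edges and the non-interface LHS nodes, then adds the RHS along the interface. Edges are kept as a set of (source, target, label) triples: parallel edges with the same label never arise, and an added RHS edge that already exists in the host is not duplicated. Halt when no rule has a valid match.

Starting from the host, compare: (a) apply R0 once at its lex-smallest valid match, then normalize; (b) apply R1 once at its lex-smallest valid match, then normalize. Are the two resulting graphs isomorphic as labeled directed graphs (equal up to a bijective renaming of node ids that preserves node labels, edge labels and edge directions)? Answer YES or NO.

branch R0-first: apply at {0↦6, 1↦0, 2↦7, 3↦5} → |E|=7, then 3 more step(s) → NF |V|=3 |E|=1 V={0:A, 1:A, 2:B} E=1-q->0
branch R1-first: apply at {0↦4, 1↦2} → |E|=9, then 3 more step(s) → NF |V|=3 |E|=1 V={0:A, 1:A, 2:B} E=1-q->0
graphs isomorphic (equal up to label-preserving node renaming)

Answer: YES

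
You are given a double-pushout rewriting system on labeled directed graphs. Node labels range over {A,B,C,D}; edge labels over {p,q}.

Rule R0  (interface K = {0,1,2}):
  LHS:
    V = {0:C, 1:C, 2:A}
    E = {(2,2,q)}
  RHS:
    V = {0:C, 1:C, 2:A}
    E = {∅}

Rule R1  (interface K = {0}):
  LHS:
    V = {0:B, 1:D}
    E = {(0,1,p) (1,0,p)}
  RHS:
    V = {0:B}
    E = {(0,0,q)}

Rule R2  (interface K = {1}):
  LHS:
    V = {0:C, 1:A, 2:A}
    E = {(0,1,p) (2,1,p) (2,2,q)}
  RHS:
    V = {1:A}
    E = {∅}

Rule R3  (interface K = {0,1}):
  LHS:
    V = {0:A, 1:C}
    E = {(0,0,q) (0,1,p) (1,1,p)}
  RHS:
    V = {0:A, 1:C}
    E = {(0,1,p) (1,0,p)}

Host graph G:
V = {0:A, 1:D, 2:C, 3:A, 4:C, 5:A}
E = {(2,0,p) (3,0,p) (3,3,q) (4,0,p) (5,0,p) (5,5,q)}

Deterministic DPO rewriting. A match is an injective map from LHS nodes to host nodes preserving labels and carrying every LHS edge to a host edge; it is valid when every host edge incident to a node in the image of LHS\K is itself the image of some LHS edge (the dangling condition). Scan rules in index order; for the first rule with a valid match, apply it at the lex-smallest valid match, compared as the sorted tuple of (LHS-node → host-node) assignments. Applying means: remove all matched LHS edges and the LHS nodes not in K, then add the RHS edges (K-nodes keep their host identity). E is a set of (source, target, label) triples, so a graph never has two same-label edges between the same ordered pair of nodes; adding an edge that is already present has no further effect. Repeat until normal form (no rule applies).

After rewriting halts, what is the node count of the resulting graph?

Answer: 6

Derivation:
start.  V:6 E:6  edges: 2-p->0 3-p->0 3-q->3 4-p->0 5-p->0 5-q->5
1. fire R0 via {0↦2, 1↦4, 2↦3}  →  V:6 E:5  edges: 2-p->0 3-p->0 4-p->0 5-p->0 5-q->5
2. fire R0 via {0↦2, 1↦4, 2↦5}  →  V:6 E:4  edges: 2-p->0 3-p->0 4-p->0 5-p->0
final graph: no rule applies after step 2
NF nodes: {0:A, 1:D, 2:C, 3:A, 4:C, 5:A}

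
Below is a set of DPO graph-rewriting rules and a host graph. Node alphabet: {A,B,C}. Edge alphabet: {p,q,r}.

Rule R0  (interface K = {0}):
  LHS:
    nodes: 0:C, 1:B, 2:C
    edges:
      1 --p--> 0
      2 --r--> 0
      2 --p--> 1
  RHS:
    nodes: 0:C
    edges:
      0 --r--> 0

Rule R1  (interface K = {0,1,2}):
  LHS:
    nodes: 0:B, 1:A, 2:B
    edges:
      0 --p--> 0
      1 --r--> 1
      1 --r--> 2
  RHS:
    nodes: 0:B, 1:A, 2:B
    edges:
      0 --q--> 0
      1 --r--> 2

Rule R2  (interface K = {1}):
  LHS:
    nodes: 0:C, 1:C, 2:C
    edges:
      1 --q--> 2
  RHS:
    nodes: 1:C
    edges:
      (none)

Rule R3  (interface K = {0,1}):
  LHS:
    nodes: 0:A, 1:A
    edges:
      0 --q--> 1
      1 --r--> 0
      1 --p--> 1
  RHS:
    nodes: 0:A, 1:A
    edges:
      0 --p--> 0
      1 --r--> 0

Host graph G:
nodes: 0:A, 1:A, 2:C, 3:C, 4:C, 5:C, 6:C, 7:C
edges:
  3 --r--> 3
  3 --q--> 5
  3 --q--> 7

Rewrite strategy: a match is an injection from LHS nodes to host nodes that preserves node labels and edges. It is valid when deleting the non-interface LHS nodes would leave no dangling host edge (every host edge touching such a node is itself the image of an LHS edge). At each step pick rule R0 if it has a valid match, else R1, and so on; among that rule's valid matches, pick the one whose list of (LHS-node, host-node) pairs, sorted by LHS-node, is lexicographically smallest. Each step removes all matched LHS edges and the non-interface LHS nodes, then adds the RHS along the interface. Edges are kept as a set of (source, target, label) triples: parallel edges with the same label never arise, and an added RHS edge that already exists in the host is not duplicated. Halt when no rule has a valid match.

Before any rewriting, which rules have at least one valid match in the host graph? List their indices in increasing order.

Answer: [R2]

Rewrite trace:
R0: no valid match — LHS pattern not found
R1: no valid match — LHS pattern not found
R2: 6 valid matches — {0↦2, 1↦3, 2↦5}, {0↦2, 1↦3, 2↦7}, {0↦4, 1↦3, 2↦5} (+3 more)
R3: no valid match — LHS pattern not found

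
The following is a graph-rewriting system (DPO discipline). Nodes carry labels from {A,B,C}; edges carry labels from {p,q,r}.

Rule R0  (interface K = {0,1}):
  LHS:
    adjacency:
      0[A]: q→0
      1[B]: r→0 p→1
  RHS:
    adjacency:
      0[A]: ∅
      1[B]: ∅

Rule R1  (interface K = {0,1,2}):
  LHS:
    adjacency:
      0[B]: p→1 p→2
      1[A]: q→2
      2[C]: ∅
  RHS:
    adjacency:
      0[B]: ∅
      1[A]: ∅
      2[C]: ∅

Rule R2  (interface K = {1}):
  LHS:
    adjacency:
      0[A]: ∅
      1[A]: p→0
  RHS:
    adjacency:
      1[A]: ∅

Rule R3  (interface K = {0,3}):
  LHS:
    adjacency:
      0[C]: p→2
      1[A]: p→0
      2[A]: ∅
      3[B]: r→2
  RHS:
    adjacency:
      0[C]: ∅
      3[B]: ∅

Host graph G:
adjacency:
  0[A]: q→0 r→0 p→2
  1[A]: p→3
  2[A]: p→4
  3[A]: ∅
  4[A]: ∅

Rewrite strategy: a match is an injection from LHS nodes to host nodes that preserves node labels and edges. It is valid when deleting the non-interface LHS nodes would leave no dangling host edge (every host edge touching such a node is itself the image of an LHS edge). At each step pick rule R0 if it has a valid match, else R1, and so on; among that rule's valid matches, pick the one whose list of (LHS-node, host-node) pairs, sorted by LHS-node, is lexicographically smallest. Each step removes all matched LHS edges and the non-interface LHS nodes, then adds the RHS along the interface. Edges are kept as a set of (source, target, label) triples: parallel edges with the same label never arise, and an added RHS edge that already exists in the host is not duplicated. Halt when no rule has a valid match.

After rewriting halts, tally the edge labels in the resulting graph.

start.  V:5 E:5  edges: 0-q->0 0-r->0 0-p->2 1-p->3 2-p->4
1. fire R2 via {0↦3, 1↦1}  →  V:4 E:4  edges: 0-q->0 0-r->0 0-p->2 2-p->4
2. fire R2 via {0↦4, 1↦2}  →  V:3 E:3  edges: 0-q->0 0-r->0 0-p->2
3. fire R2 via {0↦2, 1↦0}  →  V:2 E:2  edges: 0-q->0 0-r->0
halt: no rule applies after step 3
NF edges: [(0, 0, 'q'), (0, 0, 'r')]

Answer: q:1 r:1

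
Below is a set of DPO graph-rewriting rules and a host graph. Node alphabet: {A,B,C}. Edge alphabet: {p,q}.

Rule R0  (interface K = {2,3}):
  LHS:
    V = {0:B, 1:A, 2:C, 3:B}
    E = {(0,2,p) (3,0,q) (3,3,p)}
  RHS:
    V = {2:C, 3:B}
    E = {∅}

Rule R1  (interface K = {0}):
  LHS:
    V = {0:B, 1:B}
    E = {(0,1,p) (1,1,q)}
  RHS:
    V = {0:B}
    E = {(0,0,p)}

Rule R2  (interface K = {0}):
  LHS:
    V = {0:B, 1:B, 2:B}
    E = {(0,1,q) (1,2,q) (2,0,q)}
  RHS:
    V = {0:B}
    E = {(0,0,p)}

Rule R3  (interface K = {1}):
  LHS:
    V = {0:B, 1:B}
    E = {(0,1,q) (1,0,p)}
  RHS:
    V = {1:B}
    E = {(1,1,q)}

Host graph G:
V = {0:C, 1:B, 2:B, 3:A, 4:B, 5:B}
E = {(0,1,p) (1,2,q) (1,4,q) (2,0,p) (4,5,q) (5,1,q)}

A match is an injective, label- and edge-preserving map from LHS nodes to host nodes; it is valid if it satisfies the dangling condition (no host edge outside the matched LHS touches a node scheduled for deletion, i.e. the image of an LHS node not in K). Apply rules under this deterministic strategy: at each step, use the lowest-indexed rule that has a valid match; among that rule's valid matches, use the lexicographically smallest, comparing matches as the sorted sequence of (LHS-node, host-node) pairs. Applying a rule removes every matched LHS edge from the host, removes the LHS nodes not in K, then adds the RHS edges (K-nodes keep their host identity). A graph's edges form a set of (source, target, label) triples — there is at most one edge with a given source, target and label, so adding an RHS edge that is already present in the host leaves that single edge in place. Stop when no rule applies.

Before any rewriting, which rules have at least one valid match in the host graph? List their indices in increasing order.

Answer: [R2]

Rewrite trace:
R0: no valid match — LHS pattern not found
R1: no valid match — LHS pattern not found
R2: 1 valid match — {0↦1, 1↦4, 2↦5}
R3: no valid match — LHS pattern not found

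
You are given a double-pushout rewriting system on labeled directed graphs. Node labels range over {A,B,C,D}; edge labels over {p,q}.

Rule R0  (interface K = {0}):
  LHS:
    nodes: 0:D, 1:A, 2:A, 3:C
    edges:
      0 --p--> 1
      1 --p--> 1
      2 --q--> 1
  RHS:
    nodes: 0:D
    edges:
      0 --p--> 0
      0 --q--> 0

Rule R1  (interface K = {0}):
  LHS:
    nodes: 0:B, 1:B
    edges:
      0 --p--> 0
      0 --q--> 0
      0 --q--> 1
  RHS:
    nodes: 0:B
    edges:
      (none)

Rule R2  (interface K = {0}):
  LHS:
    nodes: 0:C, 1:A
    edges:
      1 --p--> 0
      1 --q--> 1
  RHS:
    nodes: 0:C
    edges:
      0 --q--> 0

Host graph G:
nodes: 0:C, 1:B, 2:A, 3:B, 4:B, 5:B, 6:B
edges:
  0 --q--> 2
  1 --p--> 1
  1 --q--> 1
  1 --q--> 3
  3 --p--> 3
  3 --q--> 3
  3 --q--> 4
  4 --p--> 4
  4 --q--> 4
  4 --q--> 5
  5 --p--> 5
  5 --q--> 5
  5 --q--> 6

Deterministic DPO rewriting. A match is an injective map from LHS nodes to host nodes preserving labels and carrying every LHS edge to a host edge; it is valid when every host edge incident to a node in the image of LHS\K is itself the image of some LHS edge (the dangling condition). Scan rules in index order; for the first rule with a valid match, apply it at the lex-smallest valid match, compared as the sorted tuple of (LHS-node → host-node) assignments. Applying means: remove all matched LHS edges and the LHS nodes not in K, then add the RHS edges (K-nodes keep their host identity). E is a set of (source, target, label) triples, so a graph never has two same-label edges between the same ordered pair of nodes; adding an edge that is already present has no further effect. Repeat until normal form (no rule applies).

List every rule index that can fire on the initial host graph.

Answer: [R1]

Steps:
R0: no valid match — LHS pattern not found
R1: 1 valid match — {0↦5, 1↦6}
R2: no valid match — LHS pattern not found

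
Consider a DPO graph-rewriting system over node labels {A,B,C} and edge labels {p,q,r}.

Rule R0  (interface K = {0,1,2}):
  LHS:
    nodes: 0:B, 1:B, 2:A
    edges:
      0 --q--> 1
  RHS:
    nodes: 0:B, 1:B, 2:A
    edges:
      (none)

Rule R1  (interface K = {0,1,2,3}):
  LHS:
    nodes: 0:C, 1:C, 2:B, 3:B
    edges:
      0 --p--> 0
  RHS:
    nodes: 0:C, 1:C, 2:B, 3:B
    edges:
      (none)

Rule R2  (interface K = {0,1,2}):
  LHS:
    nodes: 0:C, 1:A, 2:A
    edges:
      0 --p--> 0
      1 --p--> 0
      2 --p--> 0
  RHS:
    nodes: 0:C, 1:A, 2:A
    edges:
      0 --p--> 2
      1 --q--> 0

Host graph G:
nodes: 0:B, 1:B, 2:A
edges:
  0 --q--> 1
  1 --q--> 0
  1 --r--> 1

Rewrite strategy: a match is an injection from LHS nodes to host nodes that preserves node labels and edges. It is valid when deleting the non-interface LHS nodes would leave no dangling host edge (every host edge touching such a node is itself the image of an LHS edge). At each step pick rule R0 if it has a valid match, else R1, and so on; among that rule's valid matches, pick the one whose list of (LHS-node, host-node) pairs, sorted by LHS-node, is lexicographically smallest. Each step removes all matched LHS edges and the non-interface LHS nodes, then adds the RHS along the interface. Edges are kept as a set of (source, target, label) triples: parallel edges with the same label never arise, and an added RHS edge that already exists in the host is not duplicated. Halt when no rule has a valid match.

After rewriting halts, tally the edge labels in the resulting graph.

start.  V:3 E:3  edges: 0-q->1 1-q->0 1-r->1
1. fire R0 via {0↦0, 1↦1, 2↦2}  →  V:3 E:2  edges: 1-q->0 1-r->1
2. fire R0 via {0↦1, 1↦0, 2↦2}  →  V:3 E:1  edges: 1-r->1
halt: no rule applies after step 2
NF edges: [(1, 1, 'r')]

Answer: r:1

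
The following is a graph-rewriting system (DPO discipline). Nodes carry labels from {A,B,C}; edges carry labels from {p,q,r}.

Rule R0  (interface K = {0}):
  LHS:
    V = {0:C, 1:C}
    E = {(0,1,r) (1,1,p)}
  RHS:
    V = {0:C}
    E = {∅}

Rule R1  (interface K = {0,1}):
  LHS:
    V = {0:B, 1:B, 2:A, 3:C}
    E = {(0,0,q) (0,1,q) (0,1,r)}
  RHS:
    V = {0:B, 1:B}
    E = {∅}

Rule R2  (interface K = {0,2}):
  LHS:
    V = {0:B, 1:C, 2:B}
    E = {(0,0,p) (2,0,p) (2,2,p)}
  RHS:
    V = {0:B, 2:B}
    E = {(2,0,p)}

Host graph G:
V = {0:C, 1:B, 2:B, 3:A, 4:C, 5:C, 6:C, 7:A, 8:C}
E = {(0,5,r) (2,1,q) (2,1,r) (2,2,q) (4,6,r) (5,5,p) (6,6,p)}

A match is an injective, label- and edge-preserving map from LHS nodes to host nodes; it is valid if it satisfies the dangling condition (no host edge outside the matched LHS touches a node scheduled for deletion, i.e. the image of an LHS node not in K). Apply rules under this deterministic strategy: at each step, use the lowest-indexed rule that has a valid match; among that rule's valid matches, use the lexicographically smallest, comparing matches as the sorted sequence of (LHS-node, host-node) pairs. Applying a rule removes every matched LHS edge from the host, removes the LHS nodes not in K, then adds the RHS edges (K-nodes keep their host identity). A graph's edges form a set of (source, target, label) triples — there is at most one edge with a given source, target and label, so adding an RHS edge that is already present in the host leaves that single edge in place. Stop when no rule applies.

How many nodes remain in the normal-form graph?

Answer: 5

Steps:
initial: |V|=9 |E|=7  E = 0-r->5 2-q->1 2-r->1 2-q->2 4-r->6 5-p->5 6-p->6
step 1: apply R0 at {0↦0, 1↦5}  → |V|=8 |E|=5  E = 2-q->1 2-r->1 2-q->2 4-r->6 6-p->6
step 2: apply R0 at {0↦4, 1↦6}  → |V|=7 |E|=3  E = 2-q->1 2-r->1 2-q->2
step 3: apply R1 at {0↦2, 1↦1, 2↦3, 3↦0}  → |V|=5 |E|=0  E = ∅
halt: no rule applies after step 3
NF nodes: {1:B, 2:B, 4:C, 7:A, 8:C}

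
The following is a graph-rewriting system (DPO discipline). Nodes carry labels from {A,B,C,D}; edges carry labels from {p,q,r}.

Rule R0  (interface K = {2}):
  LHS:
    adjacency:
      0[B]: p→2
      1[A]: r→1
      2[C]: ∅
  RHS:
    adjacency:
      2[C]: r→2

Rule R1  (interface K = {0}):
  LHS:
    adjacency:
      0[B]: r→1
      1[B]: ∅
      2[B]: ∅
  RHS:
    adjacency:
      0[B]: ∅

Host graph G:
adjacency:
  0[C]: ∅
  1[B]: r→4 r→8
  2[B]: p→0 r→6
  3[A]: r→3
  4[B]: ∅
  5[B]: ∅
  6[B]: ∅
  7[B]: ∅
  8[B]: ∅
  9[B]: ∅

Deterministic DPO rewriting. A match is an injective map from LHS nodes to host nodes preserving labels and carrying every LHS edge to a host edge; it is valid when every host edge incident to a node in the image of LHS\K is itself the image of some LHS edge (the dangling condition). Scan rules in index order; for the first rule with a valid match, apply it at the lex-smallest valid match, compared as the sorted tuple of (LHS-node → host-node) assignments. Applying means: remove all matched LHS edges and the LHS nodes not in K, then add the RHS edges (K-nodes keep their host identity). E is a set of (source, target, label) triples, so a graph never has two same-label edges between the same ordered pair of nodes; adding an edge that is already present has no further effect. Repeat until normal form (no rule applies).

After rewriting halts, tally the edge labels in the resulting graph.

start.  V:10 E:5  edges: 1-r->4 1-r->8 2-p->0 2-r->6 3-r->3
1. fire R1 via {0↦1, 1↦4, 2↦5}  →  V:8 E:4  edges: 1-r->8 2-p->0 2-r->6 3-r->3
2. fire R1 via {0↦1, 1↦8, 2↦7}  →  V:6 E:3  edges: 2-p->0 2-r->6 3-r->3
3. fire R1 via {0↦2, 1↦6, 2↦1}  →  V:4 E:2  edges: 2-p->0 3-r->3
4. fire R0 via {0↦2, 1↦3, 2↦0}  →  V:2 E:1  edges: 0-r->0
halt: no rule applies after step 4
NF edges: [(0, 0, 'r')]

Answer: r:1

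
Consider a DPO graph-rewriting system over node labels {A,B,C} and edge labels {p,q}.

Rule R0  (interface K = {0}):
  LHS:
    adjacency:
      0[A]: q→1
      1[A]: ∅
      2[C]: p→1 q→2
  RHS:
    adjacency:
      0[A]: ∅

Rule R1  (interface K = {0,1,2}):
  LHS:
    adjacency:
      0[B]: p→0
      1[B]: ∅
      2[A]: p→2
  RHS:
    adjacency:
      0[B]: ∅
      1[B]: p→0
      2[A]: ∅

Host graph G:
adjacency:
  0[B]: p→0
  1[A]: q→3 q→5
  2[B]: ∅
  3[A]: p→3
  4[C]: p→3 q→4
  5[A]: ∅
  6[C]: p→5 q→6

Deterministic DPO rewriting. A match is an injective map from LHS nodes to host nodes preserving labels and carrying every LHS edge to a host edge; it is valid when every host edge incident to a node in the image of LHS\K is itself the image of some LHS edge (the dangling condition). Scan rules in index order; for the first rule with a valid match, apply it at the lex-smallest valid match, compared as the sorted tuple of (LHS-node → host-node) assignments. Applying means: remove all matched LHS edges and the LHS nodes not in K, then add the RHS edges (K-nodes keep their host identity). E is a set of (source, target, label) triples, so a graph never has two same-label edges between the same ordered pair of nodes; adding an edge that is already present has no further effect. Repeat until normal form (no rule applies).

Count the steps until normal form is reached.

[0] host  ⇒  7 nodes, 8 edges  {0-p->0 1-q->3 1-q->5 3-p->3 4-p->3 4-q->4 6-p->5 6-q->6}
[1] R0 @ {0↦1, 1↦5, 2↦6}  ⇒  5 nodes, 5 edges  {0-p->0 1-q->3 3-p->3 4-p->3 4-q->4}
[2] R1 @ {0↦0, 1↦2, 2↦3}  ⇒  5 nodes, 4 edges  {1-q->3 2-p->0 4-p->3 4-q->4}
[3] R0 @ {0↦1, 1↦3, 2↦4}  ⇒  3 nodes, 1 edges  {2-p->0}
halt: no rule applies after step 3

Answer: 3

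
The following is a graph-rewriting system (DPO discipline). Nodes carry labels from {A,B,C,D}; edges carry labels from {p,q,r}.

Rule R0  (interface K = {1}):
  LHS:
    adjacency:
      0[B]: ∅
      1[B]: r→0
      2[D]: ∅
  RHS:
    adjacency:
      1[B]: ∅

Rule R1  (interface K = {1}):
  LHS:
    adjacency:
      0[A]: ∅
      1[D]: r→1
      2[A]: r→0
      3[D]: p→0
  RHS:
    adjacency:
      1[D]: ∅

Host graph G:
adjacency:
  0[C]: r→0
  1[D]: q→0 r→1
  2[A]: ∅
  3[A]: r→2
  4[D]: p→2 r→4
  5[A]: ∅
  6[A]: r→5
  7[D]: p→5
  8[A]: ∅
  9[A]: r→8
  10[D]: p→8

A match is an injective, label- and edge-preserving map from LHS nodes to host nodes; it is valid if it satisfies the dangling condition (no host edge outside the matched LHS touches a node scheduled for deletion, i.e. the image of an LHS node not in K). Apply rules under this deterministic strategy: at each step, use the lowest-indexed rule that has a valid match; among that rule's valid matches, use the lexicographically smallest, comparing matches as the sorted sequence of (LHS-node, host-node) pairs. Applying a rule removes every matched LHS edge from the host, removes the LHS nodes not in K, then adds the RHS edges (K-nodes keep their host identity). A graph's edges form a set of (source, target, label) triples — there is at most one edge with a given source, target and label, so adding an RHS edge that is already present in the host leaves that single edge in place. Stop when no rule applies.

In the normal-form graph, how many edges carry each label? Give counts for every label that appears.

Answer: p:1 q:1 r:2

Derivation:
[0] host  ⇒  11 nodes, 10 edges  {0-r->0 1-q->0 1-r->1 3-r->2 4-p->2 4-r->4 6-r->5 7-p->5 9-r->8 10-p->8}
[1] R1 @ {0↦5, 1↦1, 2↦6, 3↦7}  ⇒  8 nodes, 7 edges  {0-r->0 1-q->0 3-r->2 4-p->2 4-r->4 9-r->8 10-p->8}
[2] R1 @ {0↦8, 1↦4, 2↦9, 3↦10}  ⇒  5 nodes, 4 edges  {0-r->0 1-q->0 3-r->2 4-p->2}
final graph: no rule applies after step 2
NF edges: [(0, 0, 'r'), (1, 0, 'q'), (3, 2, 'r'), (4, 2, 'p')]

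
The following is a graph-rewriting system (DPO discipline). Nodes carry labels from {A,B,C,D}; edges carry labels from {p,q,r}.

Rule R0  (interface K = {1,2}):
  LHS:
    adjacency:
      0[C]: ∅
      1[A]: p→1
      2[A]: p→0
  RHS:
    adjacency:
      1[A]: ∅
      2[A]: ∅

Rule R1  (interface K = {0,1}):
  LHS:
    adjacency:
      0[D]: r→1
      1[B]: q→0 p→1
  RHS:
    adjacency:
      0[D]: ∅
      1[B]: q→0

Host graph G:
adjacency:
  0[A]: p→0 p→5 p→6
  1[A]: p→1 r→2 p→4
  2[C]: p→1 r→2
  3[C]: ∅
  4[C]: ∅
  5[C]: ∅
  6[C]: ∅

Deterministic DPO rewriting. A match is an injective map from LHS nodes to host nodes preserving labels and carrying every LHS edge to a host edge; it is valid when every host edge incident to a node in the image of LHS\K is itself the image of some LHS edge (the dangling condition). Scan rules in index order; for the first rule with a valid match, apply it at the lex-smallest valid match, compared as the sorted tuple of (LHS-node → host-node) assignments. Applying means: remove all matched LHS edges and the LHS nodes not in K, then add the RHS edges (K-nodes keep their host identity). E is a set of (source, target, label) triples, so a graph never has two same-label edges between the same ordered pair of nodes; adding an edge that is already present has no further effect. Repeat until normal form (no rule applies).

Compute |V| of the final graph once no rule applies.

Answer: 5

Rewrite trace:
[0] host  ⇒  7 nodes, 8 edges  {0-p->0 0-p->5 0-p->6 1-p->1 1-r->2 1-p->4 2-p->1 2-r->2}
[1] R0 @ {0↦4, 1↦0, 2↦1}  ⇒  6 nodes, 6 edges  {0-p->5 0-p->6 1-p->1 1-r->2 2-p->1 2-r->2}
[2] R0 @ {0↦5, 1↦1, 2↦0}  ⇒  5 nodes, 4 edges  {0-p->6 1-r->2 2-p->1 2-r->2}
normal form: no rule applies after step 2
NF nodes: {0:A, 1:A, 2:C, 3:C, 6:C}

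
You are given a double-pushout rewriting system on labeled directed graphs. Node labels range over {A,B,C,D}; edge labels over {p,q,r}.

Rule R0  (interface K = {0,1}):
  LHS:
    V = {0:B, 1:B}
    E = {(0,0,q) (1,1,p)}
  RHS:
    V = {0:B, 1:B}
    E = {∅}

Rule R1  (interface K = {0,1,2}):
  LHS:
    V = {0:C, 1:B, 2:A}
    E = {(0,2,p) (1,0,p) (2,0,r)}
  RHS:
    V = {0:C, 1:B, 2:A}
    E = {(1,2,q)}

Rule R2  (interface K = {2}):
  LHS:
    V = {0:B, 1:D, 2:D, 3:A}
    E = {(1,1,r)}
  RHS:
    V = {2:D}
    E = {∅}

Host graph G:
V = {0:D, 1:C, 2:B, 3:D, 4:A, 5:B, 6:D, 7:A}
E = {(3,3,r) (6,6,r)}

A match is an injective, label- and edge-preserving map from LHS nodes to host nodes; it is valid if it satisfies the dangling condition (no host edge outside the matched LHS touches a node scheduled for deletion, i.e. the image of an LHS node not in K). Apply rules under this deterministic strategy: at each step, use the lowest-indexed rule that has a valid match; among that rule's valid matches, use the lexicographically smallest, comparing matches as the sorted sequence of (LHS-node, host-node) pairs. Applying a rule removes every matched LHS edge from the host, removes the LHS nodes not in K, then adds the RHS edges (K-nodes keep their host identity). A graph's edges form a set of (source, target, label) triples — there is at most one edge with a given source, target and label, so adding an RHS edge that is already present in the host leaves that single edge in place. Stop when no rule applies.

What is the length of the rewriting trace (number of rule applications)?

initial: |V|=8 |E|=2  E = 3-r->3 6-r->6
step 1: apply R2 at {0↦2, 1↦3, 2↦0, 3↦4}  → |V|=5 |E|=1  E = 6-r->6
step 2: apply R2 at {0↦5, 1↦6, 2↦0, 3↦7}  → |V|=2 |E|=0  E = ∅
halt: no rule applies after step 2

Answer: 2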